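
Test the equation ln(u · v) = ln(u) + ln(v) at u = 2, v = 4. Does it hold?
Holds

Substituting u = 2, v = 4:

LHS = ln(2 · 4) = ln(8) ≈ 2.079
RHS = ln(2) + ln(4) ≈ 2.079

LHS = RHS, so the equation holds at this point.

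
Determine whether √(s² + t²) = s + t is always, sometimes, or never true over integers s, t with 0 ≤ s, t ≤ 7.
It holds at (s, t) = (0, 2) (both sides equal 2), but fails at (s, t) = (6, 6) (LHS = 6·√(2) ≈ 8.485, RHS = 12).

Answer: Sometimes true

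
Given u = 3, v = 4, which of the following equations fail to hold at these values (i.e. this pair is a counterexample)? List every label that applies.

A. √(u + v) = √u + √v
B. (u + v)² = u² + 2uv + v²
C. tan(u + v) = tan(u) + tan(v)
A, C

Evaluating each claim at the given values:
A. LHS = √(7) ≈ 2.646, RHS = √(3) + 2 ≈ 3.732 → fails here (LHS ≠ RHS)
B. LHS = 49, RHS = 49 → holds here (LHS = RHS)
C. LHS = tan(7) ≈ 0.8714, RHS = tan(3) + tan(4) ≈ 1.015 → fails here (LHS ≠ RHS)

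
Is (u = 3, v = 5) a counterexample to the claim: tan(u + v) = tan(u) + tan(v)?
Yes

Substituting u = 3, v = 5:
LHS = tan(3 + 5) = tan(8) ≈ -6.8
RHS = tan(3) + tan(5) ≈ -3.523

Since LHS ≠ RHS, this pair disproves the claim.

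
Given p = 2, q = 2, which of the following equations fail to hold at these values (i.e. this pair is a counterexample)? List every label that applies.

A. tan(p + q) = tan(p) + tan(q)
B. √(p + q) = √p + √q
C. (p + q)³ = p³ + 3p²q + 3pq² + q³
Evaluating each claim at the given values:
A. LHS = tan(4) ≈ 1.158, RHS = 2·tan(2) ≈ -4.37 → fails here (LHS ≠ RHS)
B. LHS = 2, RHS = 2·√(2) ≈ 2.828 → fails here (LHS ≠ RHS)
C. LHS = 64, RHS = 64 → holds here (LHS = RHS)

Answer: A, B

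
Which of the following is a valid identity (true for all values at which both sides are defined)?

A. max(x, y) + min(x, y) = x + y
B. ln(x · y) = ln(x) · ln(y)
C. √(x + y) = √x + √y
A

A: holds — e.g. at (2, 5), both sides equal 7.
B: fails at (3, 3) — LHS = ln(9) ≈ 2.197, RHS = ln(3)² ≈ 1.207.
C: fails at (6, 7) — LHS = √(13) ≈ 3.606, RHS = √(6) + √(7) ≈ 5.095.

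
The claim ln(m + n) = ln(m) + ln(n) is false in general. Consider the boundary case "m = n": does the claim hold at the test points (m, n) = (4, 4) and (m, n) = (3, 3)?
No, fails at both test points

At (4, 4): LHS = ln(8) ≈ 2.079 ≠ RHS = 2·ln(4) ≈ 2.773
At (3, 3): LHS = ln(6) ≈ 1.792 ≠ RHS = 2·ln(3) ≈ 2.197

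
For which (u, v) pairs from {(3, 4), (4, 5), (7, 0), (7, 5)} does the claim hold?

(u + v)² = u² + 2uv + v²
Testing each pair:
(3, 4): LHS = 49, RHS = 49 → holds
(4, 5): LHS = 81, RHS = 81 → holds
(7, 0): LHS = 49, RHS = 49 → holds
(7, 5): LHS = 144, RHS = 144 → holds

Every pair satisfies the claim.

Answer: All pairs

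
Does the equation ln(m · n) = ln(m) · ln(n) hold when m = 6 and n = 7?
Fails

Substituting m = 6, n = 7:

LHS = ln(6 · 7) = ln(42) ≈ 3.738
RHS = ln(6) · ln(7) ≈ 3.487

LHS ≠ RHS, so the equation does not hold at this point.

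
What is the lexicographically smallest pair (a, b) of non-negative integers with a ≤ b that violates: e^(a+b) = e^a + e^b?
(a, b) = (0, 0)

Substituting (0, 0) into the claim:
LHS = e^(0+0) = 1
RHS = e^0 + e^0 = 2

Since LHS ≠ RHS, this pair disproves the claim, and no lexicographically smaller pair (a ≤ b, non-negative integers) does.

For instance (5, 7) is also a counterexample (LHS = e^12 ≈ 162754.8, RHS = e^5 + e^7 ≈ 1245), but it's lexicographically larger.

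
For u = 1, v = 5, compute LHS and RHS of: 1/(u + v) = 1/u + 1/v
LHS = 1/(1 + 5) = 1/6
RHS = 1/1 + 1/5 = 6/5

LHS ≠ RHS, so the equation does not hold here.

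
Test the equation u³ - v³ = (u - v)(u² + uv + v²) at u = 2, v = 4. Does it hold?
Holds

Substituting u = 2, v = 4:

LHS = 2³ - 4³ = -56
RHS = (2 - 4)(2² + 2·4 + 4²) = -56

LHS = RHS, so the equation holds at this point.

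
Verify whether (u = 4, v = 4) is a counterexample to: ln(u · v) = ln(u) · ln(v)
Substituting u = 4, v = 4:
LHS = ln(4 · 4) = ln(16) ≈ 2.773
RHS = ln(4) · ln(4) = ln(4)² ≈ 1.922

Since LHS ≠ RHS, this pair disproves the claim.

Answer: Yes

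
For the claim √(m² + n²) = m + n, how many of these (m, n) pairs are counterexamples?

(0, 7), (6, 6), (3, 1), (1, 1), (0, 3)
Testing each pair:
(0, 7): LHS = 7, RHS = 7 → satisfies claim
(6, 6): LHS = 6·√(2) ≈ 8.485, RHS = 12 → counterexample
(3, 1): LHS = √(10) ≈ 3.162, RHS = 4 → counterexample
(1, 1): LHS = √(2) ≈ 1.414, RHS = 2 → counterexample
(0, 3): LHS = 3, RHS = 3 → satisfies claim

That makes 3 counterexamples.

Answer: 3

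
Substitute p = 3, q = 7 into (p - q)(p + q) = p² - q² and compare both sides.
LHS = (3 - 7)(3 + 7) = -40
RHS = 3² - 7² = -40

LHS = RHS: the two sides agree.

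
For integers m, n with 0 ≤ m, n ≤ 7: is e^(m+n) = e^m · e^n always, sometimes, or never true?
Always true

The identity holds for every pair in the range. For instance at (m, n) = (2, 3): both sides equal e^5 ≈ 148.4.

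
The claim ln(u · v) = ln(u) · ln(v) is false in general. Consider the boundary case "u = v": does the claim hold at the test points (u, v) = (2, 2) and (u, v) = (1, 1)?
At (2, 2): LHS = ln(4) ≈ 1.386 ≠ RHS = ln(2)² ≈ 0.4805
At (1, 1): LHS = 0, RHS = 0 → equal

Answer: Only at (1, 1)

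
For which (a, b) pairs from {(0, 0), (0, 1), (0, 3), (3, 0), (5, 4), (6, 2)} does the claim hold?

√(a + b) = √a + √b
Testing each pair:
(0, 0): LHS = 0, RHS = 0 → holds
(0, 1): LHS = 1, RHS = 1 → holds
(0, 3): LHS = √(3) ≈ 1.732, RHS = √(3) ≈ 1.732 → holds
(3, 0): LHS = √(3) ≈ 1.732, RHS = √(3) ≈ 1.732 → holds
(5, 4): LHS = 3, RHS = 2 + √(5) ≈ 4.236 → fails
(6, 2): LHS = 2·√(2) ≈ 2.828, RHS = √(2) + √(6) ≈ 3.864 → fails

4 of 6 pairs satisfy the claim.

Answer: (0, 0), (0, 1), (0, 3), (3, 0)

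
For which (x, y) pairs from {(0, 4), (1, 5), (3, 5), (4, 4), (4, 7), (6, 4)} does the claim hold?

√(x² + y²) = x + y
Testing each pair:
(0, 4): LHS = 4, RHS = 4 → holds
(1, 5): LHS = √(26) ≈ 5.099, RHS = 6 → fails
(3, 5): LHS = √(34) ≈ 5.831, RHS = 8 → fails
(4, 4): LHS = 4·√(2) ≈ 5.657, RHS = 8 → fails
(4, 7): LHS = √(65) ≈ 8.062, RHS = 11 → fails
(6, 4): LHS = 2·√(13) ≈ 7.211, RHS = 10 → fails

1 of 6 pairs satisfies the claim.

Answer: (0, 4)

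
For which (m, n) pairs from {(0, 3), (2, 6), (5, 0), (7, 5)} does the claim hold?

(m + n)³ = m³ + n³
(0, 3), (5, 0)

Testing each pair:
(0, 3): LHS = 27, RHS = 27 → holds
(2, 6): LHS = 512, RHS = 224 → fails
(5, 0): LHS = 125, RHS = 125 → holds
(7, 5): LHS = 1728, RHS = 468 → fails

2 of 4 pairs satisfy the claim.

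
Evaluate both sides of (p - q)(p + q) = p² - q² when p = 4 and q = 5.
LHS = (4 - 5)(4 + 5) = -9
RHS = 4² - 5² = -9

LHS = RHS: the two sides agree.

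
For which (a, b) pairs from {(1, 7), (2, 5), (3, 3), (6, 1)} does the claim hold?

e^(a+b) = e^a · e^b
All pairs

Testing each pair:
(1, 7): LHS = e^8 ≈ 2981, RHS = e^8 ≈ 2981 → holds
(2, 5): LHS = e^7 ≈ 1097, RHS = e^7 ≈ 1097 → holds
(3, 3): LHS = e^6 ≈ 403.4, RHS = e^6 ≈ 403.4 → holds
(6, 1): LHS = e^7 ≈ 1097, RHS = e^7 ≈ 1097 → holds

Every pair satisfies the claim.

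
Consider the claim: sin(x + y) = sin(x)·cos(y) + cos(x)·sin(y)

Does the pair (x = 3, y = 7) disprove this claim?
No

Substituting x = 3, y = 7:
LHS = sin(3 + 7) = sin(10) ≈ -0.544
RHS = sin(3)·cos(7) + cos(3)·sin(7) = sin(7)·cos(3) + sin(3)·cos(7) ≈ -0.544

The sides agree, so this pair does not disprove the claim.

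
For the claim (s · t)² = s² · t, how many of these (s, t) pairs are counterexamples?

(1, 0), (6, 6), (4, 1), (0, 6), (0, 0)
1

Testing each pair:
(1, 0): LHS = 0, RHS = 0 → satisfies claim
(6, 6): LHS = 1296, RHS = 216 → counterexample
(4, 1): LHS = 16, RHS = 16 → satisfies claim
(0, 6): LHS = 0, RHS = 0 → satisfies claim
(0, 0): LHS = 0, RHS = 0 → satisfies claim

That makes 1 counterexample.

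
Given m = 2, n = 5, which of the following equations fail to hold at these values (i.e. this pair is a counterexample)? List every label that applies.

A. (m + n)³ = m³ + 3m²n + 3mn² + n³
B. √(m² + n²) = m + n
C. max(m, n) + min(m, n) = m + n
Evaluating each claim at the given values:
A. LHS = 343, RHS = 343 → holds here (LHS = RHS)
B. LHS = √(29) ≈ 5.385, RHS = 7 → fails here (LHS ≠ RHS)
C. LHS = 7, RHS = 7 → holds here (LHS = RHS)

Answer: B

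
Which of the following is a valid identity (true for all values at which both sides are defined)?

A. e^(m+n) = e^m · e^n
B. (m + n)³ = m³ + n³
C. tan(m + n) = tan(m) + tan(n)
A

A: holds — e.g. at (6, 7), both sides equal e^13 ≈ 442413.4.
B: fails at (2, 5) — LHS = 343, RHS = 133.
C: fails at (1, 4) — LHS = tan(5) ≈ -3.381, RHS = tan(4) + tan(1) ≈ 2.715.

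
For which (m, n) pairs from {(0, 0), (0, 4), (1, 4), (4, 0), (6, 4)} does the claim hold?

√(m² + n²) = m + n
(0, 0), (0, 4), (4, 0)

Testing each pair:
(0, 0): LHS = 0, RHS = 0 → holds
(0, 4): LHS = 4, RHS = 4 → holds
(1, 4): LHS = √(17) ≈ 4.123, RHS = 5 → fails
(4, 0): LHS = 4, RHS = 4 → holds
(6, 4): LHS = 2·√(13) ≈ 7.211, RHS = 10 → fails

3 of 5 pairs satisfy the claim.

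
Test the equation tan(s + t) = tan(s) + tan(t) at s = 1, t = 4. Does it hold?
Substituting s = 1, t = 4:

LHS = tan(1 + 4) = tan(5) ≈ -3.381
RHS = tan(1) + tan(4) ≈ 2.715

LHS ≠ RHS, so the equation does not hold at this point.

Answer: Fails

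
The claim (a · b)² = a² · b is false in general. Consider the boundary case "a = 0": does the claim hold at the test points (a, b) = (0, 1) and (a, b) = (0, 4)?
Yes, holds at both test points

At (0, 1): LHS = 0, RHS = 0 → equal
At (0, 4): LHS = 0, RHS = 0 → equal

So the claim does hold at both of these boundary points, even though it is not an identity.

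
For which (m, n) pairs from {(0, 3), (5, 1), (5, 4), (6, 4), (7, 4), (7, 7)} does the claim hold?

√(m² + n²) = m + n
Testing each pair:
(0, 3): LHS = 3, RHS = 3 → holds
(5, 1): LHS = √(26) ≈ 5.099, RHS = 6 → fails
(5, 4): LHS = √(41) ≈ 6.403, RHS = 9 → fails
(6, 4): LHS = 2·√(13) ≈ 7.211, RHS = 10 → fails
(7, 4): LHS = √(65) ≈ 8.062, RHS = 11 → fails
(7, 7): LHS = 7·√(2) ≈ 9.899, RHS = 14 → fails

1 of 6 pairs satisfies the claim.

Answer: (0, 3)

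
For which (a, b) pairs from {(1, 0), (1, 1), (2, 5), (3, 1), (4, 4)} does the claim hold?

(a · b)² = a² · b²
Testing each pair:
(1, 0): LHS = 0, RHS = 0 → holds
(1, 1): LHS = 1, RHS = 1 → holds
(2, 5): LHS = 100, RHS = 100 → holds
(3, 1): LHS = 9, RHS = 9 → holds
(4, 4): LHS = 256, RHS = 256 → holds

Every pair satisfies the claim.

Answer: All pairs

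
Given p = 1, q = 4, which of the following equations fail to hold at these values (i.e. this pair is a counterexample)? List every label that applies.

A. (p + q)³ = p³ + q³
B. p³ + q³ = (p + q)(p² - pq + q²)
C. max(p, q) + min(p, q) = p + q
A

Evaluating each claim at the given values:
A. LHS = 125, RHS = 65 → fails here (LHS ≠ RHS)
B. LHS = 65, RHS = 65 → holds here (LHS = RHS)
C. LHS = 5, RHS = 5 → holds here (LHS = RHS)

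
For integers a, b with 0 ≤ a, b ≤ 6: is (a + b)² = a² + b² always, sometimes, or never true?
It holds at (a, b) = (6, 0) (both sides equal 36), but fails at (a, b) = (2, 1) (LHS = 9, RHS = 5).

Answer: Sometimes true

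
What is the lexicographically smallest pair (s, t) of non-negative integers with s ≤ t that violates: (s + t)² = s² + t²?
(s, t) = (1, 1)

Substituting (1, 1) into the claim:
LHS = (1 + 1)² = 4
RHS = 1² + 1² = 2

Since LHS ≠ RHS, this pair disproves the claim, and no lexicographically smaller pair (s ≤ t, non-negative integers) does.

For instance (2, 6) is also a counterexample (LHS = 64, RHS = 40), but it's lexicographically larger.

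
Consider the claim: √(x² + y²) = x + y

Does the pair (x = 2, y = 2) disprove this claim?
Yes

Substituting x = 2, y = 2:
LHS = √(2² + 2²) = 2·√(2) ≈ 2.828
RHS = 2 + 2 = 4

Since LHS ≠ RHS, this pair disproves the claim.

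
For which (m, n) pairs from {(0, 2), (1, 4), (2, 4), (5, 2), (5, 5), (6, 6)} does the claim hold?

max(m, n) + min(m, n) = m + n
All pairs

Testing each pair:
(0, 2): LHS = 2, RHS = 2 → holds
(1, 4): LHS = 5, RHS = 5 → holds
(2, 4): LHS = 6, RHS = 6 → holds
(5, 2): LHS = 7, RHS = 7 → holds
(5, 5): LHS = 10, RHS = 10 → holds
(6, 6): LHS = 12, RHS = 12 → holds

Every pair satisfies the claim.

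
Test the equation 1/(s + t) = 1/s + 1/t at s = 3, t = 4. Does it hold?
Substituting s = 3, t = 4:

LHS = 1/(3 + 4) = 1/7
RHS = 1/3 + 1/4 = 7/12

LHS ≠ RHS, so the equation does not hold at this point.

Answer: Fails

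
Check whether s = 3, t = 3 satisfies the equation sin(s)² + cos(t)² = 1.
Holds

Substituting s = 3, t = 3:

LHS = sin(3)² + cos(3)² = 1
RHS = 1

LHS = RHS, so the equation holds at this point.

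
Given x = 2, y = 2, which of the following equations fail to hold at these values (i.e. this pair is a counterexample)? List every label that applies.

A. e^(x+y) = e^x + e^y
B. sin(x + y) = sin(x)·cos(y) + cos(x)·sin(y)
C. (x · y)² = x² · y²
A

Evaluating each claim at the given values:
A. LHS = e^4 ≈ 54.6, RHS = 2·e^2 ≈ 14.78 → fails here (LHS ≠ RHS)
B. LHS = sin(4) ≈ -0.7568, RHS = 2·sin(2)·cos(2) ≈ -0.7568 → holds here (LHS = RHS)
C. LHS = 16, RHS = 16 → holds here (LHS = RHS)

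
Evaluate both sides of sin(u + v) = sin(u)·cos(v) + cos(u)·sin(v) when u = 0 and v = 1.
LHS = sin(0 + 1) = sin(1) ≈ 0.8415
RHS = sin(0)·cos(1) + cos(0)·sin(1) = sin(1) ≈ 0.8415

LHS = RHS: the two sides agree.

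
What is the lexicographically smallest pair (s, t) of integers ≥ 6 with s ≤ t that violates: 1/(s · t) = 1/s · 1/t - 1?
Substituting (6, 6) into the claim:
LHS = 1/(6 · 6) = 1/36
RHS = 1/6 · 1/6 - 1 = -35/36

Since LHS ≠ RHS, this pair disproves the claim, and no lexicographically smaller pair (s ≤ t, integers ≥ 6) does.

For instance (7, 12) is also a counterexample (LHS = 1/84, RHS = -83/84), but it's lexicographically larger.

Answer: (s, t) = (6, 6)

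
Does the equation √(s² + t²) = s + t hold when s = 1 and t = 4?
Substituting s = 1, t = 4:

LHS = √(1² + 4²) = √(17) ≈ 4.123
RHS = 1 + 4 = 5

LHS ≠ RHS, so the equation does not hold at this point.

Answer: Fails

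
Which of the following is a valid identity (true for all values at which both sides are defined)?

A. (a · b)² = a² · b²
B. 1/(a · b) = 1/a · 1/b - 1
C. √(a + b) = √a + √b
A

A: holds — e.g. at (4, 5), both sides equal 400.
B: fails at (2, 3) — LHS = 1/6, RHS = -5/6.
C: fails at (4, 4) — LHS = 2·√(2) ≈ 2.828, RHS = 4.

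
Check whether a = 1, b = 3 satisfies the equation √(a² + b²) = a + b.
Substituting a = 1, b = 3:

LHS = √(1² + 3²) = √(10) ≈ 3.162
RHS = 1 + 3 = 4

LHS ≠ RHS, so the equation does not hold at this point.

Answer: Fails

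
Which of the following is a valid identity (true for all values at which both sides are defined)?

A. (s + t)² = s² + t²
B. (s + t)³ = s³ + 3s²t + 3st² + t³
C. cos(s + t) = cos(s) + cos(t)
A: fails at (3, 4) — LHS = 49, RHS = 25.
B: holds — e.g. at (2, 7), both sides equal 729.
C: fails at (4, 5) — LHS = cos(9) ≈ -0.9111, RHS = cos(4) + cos(5) ≈ -0.37.

Answer: B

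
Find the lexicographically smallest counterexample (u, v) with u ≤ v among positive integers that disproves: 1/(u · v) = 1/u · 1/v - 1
(u, v) = (1, 1)

Substituting (1, 1) into the claim:
LHS = 1/(1 · 1) = 1
RHS = 1/1 · 1/1 - 1 = 0

Since LHS ≠ RHS, this pair disproves the claim, and no lexicographically smaller pair (u ≤ v, positive integers) does.

For instance (3, 8) is also a counterexample (LHS = 1/24, RHS = -23/24), but it's lexicographically larger.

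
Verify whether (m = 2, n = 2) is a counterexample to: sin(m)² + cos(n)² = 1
Substituting m = 2, n = 2:
LHS = sin(2)² + cos(2)² = 1
RHS = 1

The sides agree, so this pair does not disprove the claim.

Answer: No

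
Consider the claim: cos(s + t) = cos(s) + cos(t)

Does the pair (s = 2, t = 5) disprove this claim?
Yes

Substituting s = 2, t = 5:
LHS = cos(2 + 5) = cos(7) ≈ 0.7539
RHS = cos(2) + cos(5) ≈ -0.1325

Since LHS ≠ RHS, this pair disproves the claim.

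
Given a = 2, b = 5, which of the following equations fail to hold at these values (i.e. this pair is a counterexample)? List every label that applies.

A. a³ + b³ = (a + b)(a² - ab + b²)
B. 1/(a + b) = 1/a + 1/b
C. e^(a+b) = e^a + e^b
Evaluating each claim at the given values:
A. LHS = 133, RHS = 133 → holds here (LHS = RHS)
B. LHS = 1/7, RHS = 7/10 → fails here (LHS ≠ RHS)
C. LHS = e^7 ≈ 1097, RHS = e^2 + e^5 ≈ 155.8 → fails here (LHS ≠ RHS)

Answer: B, C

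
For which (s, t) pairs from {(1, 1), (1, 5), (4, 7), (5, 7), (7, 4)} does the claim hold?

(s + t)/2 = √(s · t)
(1, 1)

Testing each pair:
(1, 1): LHS = 1, RHS = 1 → holds
(1, 5): LHS = 3, RHS = √(5) ≈ 2.236 → fails
(4, 7): LHS = 11/2, RHS = 2·√(7) ≈ 5.292 → fails
(5, 7): LHS = 6, RHS = √(35) ≈ 5.916 → fails
(7, 4): LHS = 11/2, RHS = 2·√(7) ≈ 5.292 → fails

1 of 5 pairs satisfies the claim.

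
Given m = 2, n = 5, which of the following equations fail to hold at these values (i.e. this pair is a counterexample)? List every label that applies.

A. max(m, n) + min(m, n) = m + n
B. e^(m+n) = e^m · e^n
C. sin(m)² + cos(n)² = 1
C

Evaluating each claim at the given values:
A. LHS = 7, RHS = 7 → holds here (LHS = RHS)
B. LHS = e^7 ≈ 1097, RHS = e^7 ≈ 1097 → holds here (LHS = RHS)
C. LHS = cos(5)² + sin(2)² ≈ 0.9073, RHS = 1 → fails here (LHS ≠ RHS)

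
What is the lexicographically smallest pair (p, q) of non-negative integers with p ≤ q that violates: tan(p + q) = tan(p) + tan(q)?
Substituting (1, 1) into the claim:
LHS = tan(1 + 1) = tan(2) ≈ -2.185
RHS = tan(1) + tan(1) = 2·tan(1) ≈ 3.115

Since LHS ≠ RHS, this pair disproves the claim, and no lexicographically smaller pair (p ≤ q, non-negative integers) does.

For instance (1, 2) is also a counterexample (LHS = tan(3) ≈ -0.1425, RHS = tan(2) + tan(1) ≈ -0.6276), but it's lexicographically larger.

Answer: (p, q) = (1, 1)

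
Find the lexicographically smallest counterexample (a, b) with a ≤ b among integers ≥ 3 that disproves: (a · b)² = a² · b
Substituting (3, 3) into the claim:
LHS = (3 · 3)² = 81
RHS = 3² · 3 = 27

Since LHS ≠ RHS, this pair disproves the claim, and no lexicographically smaller pair (a ≤ b, integers ≥ 3) does.

For instance (4, 7) is also a counterexample (LHS = 784, RHS = 112), but it's lexicographically larger.

Answer: (a, b) = (3, 3)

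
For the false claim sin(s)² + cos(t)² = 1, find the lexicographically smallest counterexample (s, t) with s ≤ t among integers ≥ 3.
At (3, 3): both sides equal 1, so it holds there.

Substituting (3, 4) into the claim:
LHS = sin(3)² + cos(4)² ≈ 0.4472
RHS = 1

Since LHS ≠ RHS, this pair disproves the claim, and no lexicographically smaller pair (s ≤ t, integers ≥ 3) does.

For instance (4, 10) is also a counterexample (LHS = sin(4)² + cos(10)² ≈ 1.277, RHS = 1), but it's lexicographically larger.

Answer: (s, t) = (3, 4)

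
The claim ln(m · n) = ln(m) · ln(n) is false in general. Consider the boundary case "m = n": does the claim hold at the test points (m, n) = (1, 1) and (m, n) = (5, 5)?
Only at (1, 1)

At (1, 1): LHS = 0, RHS = 0 → equal
At (5, 5): LHS = ln(25) ≈ 3.219 ≠ RHS = ln(5)² ≈ 2.59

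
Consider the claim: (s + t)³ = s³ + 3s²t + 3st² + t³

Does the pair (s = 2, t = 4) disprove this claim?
Substituting s = 2, t = 4:
LHS = (2 + 4)³ = 216
RHS = 2³ + 3·2²·4 + 3·2·4² + 4³ = 216

The sides agree, so this pair does not disprove the claim.

Answer: No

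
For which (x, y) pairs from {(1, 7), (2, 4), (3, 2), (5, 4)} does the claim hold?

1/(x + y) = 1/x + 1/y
Testing each pair:
(1, 7): LHS = 1/8, RHS = 8/7 → fails
(2, 4): LHS = 1/6, RHS = 3/4 → fails
(3, 2): LHS = 1/5, RHS = 5/6 → fails
(5, 4): LHS = 1/9, RHS = 9/20 → fails

No pair satisfies the claim.

Answer: None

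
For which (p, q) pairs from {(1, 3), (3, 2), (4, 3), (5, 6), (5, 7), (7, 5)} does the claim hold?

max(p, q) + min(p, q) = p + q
All pairs

Testing each pair:
(1, 3): LHS = 4, RHS = 4 → holds
(3, 2): LHS = 5, RHS = 5 → holds
(4, 3): LHS = 7, RHS = 7 → holds
(5, 6): LHS = 11, RHS = 11 → holds
(5, 7): LHS = 12, RHS = 12 → holds
(7, 5): LHS = 12, RHS = 12 → holds

Every pair satisfies the claim.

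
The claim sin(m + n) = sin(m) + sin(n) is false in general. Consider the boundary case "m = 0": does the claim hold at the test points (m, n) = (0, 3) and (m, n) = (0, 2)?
At (0, 3): LHS = sin(3) ≈ 0.1411, RHS = sin(3) ≈ 0.1411 → equal
At (0, 2): LHS = sin(2) ≈ 0.9093, RHS = sin(2) ≈ 0.9093 → equal

So the claim does hold at both of these boundary points, even though it is not an identity.

Answer: Yes, holds at both test points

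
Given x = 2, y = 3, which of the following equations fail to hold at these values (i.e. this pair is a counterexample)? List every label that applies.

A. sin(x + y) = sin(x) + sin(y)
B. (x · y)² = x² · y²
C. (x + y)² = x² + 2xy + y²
Evaluating each claim at the given values:
A. LHS = sin(5) ≈ -0.9589, RHS = sin(3) + sin(2) ≈ 1.05 → fails here (LHS ≠ RHS)
B. LHS = 36, RHS = 36 → holds here (LHS = RHS)
C. LHS = 25, RHS = 25 → holds here (LHS = RHS)

Answer: A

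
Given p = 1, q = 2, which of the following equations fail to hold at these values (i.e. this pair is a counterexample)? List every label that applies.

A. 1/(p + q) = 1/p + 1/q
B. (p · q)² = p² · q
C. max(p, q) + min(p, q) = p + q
A, B

Evaluating each claim at the given values:
A. LHS = 1/3, RHS = 3/2 → fails here (LHS ≠ RHS)
B. LHS = 4, RHS = 2 → fails here (LHS ≠ RHS)
C. LHS = 3, RHS = 3 → holds here (LHS = RHS)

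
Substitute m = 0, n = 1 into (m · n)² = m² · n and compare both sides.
LHS = (0 · 1)² = 0
RHS = 0² · 1 = 0

LHS = RHS: the two sides agree.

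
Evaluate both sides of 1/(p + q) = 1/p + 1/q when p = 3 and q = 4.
LHS = 1/(3 + 4) = 1/7
RHS = 1/3 + 1/4 = 7/12

LHS ≠ RHS, so the equation does not hold here.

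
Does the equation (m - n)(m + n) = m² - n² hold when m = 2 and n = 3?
Substituting m = 2, n = 3:

LHS = (2 - 3)(2 + 3) = -5
RHS = 2² - 3² = -5

LHS = RHS, so the equation holds at this point.

Answer: Holds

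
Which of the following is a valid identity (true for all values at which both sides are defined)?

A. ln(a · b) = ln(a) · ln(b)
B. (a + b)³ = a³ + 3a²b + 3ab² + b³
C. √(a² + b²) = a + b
A: fails at (6, 7) — LHS = ln(42) ≈ 3.738, RHS = ln(6)·ln(7) ≈ 3.487.
B: holds — e.g. at (3, 7), both sides equal 1000.
C: fails at (1, 2) — LHS = √(5) ≈ 2.236, RHS = 3.

Answer: B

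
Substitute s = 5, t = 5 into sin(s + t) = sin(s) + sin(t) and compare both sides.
LHS = sin(5 + 5) = sin(10) ≈ -0.544
RHS = sin(5) + sin(5) = 2·sin(5) ≈ -1.918

LHS ≠ RHS (they differ by about 1.374), so the equation does not hold here.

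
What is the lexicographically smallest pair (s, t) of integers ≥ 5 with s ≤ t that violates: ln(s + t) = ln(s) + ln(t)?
(s, t) = (5, 5)

Substituting (5, 5) into the claim:
LHS = ln(5 + 5) = ln(10) ≈ 2.303
RHS = ln(5) + ln(5) = 2·ln(5) ≈ 3.219

Since LHS ≠ RHS, this pair disproves the claim, and no lexicographically smaller pair (s ≤ t, integers ≥ 5) does.

For instance (7, 9) is also a counterexample (LHS = ln(16) ≈ 2.773, RHS = ln(7) + ln(9) ≈ 4.143), but it's lexicographically larger.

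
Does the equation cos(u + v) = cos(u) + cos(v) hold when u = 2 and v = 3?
Fails

Substituting u = 2, v = 3:

LHS = cos(2 + 3) = cos(5) ≈ 0.2837
RHS = cos(2) + cos(3) ≈ -1.406

LHS ≠ RHS, so the equation does not hold at this point.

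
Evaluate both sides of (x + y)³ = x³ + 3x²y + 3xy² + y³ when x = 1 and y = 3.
LHS = (1 + 3)³ = 64
RHS = 1³ + 3·1²·3 + 3·1·3² + 3³ = 64

LHS = RHS: the two sides agree.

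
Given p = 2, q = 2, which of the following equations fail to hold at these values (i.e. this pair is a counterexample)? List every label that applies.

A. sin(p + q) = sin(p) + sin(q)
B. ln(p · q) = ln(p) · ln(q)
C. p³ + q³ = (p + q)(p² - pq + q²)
A, B

Evaluating each claim at the given values:
A. LHS = sin(4) ≈ -0.7568, RHS = 2·sin(2) ≈ 1.819 → fails here (LHS ≠ RHS)
B. LHS = ln(4) ≈ 1.386, RHS = ln(2)² ≈ 0.4805 → fails here (LHS ≠ RHS)
C. LHS = 16, RHS = 16 → holds here (LHS = RHS)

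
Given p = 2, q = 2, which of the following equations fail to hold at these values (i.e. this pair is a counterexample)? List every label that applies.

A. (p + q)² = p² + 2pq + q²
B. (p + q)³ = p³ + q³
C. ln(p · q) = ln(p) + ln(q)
B

Evaluating each claim at the given values:
A. LHS = 16, RHS = 16 → holds here (LHS = RHS)
B. LHS = 64, RHS = 16 → fails here (LHS ≠ RHS)
C. LHS = ln(4) ≈ 1.386, RHS = 2·ln(2) ≈ 1.386 → holds here (LHS = RHS)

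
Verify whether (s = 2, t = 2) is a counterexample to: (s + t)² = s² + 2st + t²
Substituting s = 2, t = 2:
LHS = (2 + 2)² = 16
RHS = 2² + 2·2·2 + 2² = 16

The sides agree, so this pair does not disprove the claim.

Answer: No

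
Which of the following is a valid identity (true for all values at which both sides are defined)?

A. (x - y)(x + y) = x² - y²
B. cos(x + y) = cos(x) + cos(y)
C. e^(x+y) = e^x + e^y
A

A: holds — e.g. at (3, 7), both sides equal -40.
B: fails at (0, 1) — LHS = cos(1) ≈ 0.5403, RHS = cos(1) + 1 ≈ 1.54.
C: fails at (2, 7) — LHS = e^9 ≈ 8103, RHS = e^2 + e^7 ≈ 1104.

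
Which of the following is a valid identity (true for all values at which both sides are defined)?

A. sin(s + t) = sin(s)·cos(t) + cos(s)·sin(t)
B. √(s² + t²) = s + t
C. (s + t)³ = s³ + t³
A

A: holds — e.g. at (1, 1), both sides equal sin(2) ≈ 0.9093.
B: fails at (2, 4) — LHS = 2·√(5) ≈ 4.472, RHS = 6.
C: fails at (2, 2) — LHS = 64, RHS = 16.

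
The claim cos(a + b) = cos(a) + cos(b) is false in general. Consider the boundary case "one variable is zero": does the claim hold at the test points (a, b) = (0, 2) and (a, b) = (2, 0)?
At (0, 2): LHS = cos(2) ≈ -0.4161 ≠ RHS = cos(2) + 1 ≈ 0.5839
At (2, 0): LHS = cos(2) ≈ -0.4161 ≠ RHS = cos(2) + 1 ≈ 0.5839

Answer: No, fails at both test points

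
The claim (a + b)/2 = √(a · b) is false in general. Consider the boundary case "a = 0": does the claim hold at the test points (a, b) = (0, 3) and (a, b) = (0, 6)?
At (0, 3): LHS = 3/2 ≠ RHS = 0
At (0, 6): LHS = 3 ≠ RHS = 0

Answer: No, fails at both test points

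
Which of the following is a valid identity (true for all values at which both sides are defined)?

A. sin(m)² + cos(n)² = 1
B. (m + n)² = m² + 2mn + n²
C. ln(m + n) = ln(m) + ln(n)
A: fails at (1, 3) — LHS = sin(1)² + cos(3)² ≈ 1.688, RHS = 1.
B: holds — e.g. at (1, 4), both sides equal 25.
C: fails at (3, 7) — LHS = ln(10) ≈ 2.303, RHS = ln(3) + ln(7) ≈ 3.045.

Answer: B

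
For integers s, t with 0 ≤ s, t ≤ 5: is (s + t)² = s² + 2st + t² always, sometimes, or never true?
The identity holds for every pair in the range. For instance at (s, t) = (3, 0): both sides equal 9.

Answer: Always true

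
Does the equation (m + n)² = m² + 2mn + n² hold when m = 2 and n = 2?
Substituting m = 2, n = 2:

LHS = (2 + 2)² = 16
RHS = 2² + 2·2·2 + 2² = 16

LHS = RHS, so the equation holds at this point.

Answer: Holds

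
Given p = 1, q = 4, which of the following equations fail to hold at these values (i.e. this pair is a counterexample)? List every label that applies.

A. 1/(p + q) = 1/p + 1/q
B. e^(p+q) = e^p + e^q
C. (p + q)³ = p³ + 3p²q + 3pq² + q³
A, B

Evaluating each claim at the given values:
A. LHS = 1/5, RHS = 5/4 → fails here (LHS ≠ RHS)
B. LHS = e^5 ≈ 148.4, RHS = e + e^4 ≈ 57.32 → fails here (LHS ≠ RHS)
C. LHS = 125, RHS = 125 → holds here (LHS = RHS)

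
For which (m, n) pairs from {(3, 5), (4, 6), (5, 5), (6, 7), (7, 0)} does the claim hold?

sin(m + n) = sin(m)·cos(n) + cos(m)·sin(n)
All pairs

Testing each pair:
(3, 5): LHS = sin(8) ≈ 0.9894, RHS = sin(3)·cos(5) + sin(5)·cos(3) ≈ 0.9894 → holds
(4, 6): LHS = sin(10) ≈ -0.544, RHS = sin(4)·cos(6) + sin(6)·cos(4) ≈ -0.544 → holds
(5, 5): LHS = sin(10) ≈ -0.544, RHS = 2·sin(5)·cos(5) ≈ -0.544 → holds
(6, 7): LHS = sin(13) ≈ 0.4202, RHS = sin(6)·cos(7) + sin(7)·cos(6) ≈ 0.4202 → holds
(7, 0): LHS = sin(7) ≈ 0.657, RHS = sin(7) ≈ 0.657 → holds

Every pair satisfies the claim.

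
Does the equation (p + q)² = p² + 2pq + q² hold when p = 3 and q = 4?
Holds

Substituting p = 3, q = 4:

LHS = (3 + 4)² = 49
RHS = 3² + 2·3·4 + 4² = 49

LHS = RHS, so the equation holds at this point.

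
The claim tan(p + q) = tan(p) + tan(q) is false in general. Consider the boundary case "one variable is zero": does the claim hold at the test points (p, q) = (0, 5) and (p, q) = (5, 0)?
Yes, holds at both test points

At (0, 5): LHS = tan(5) ≈ -3.381, RHS = tan(5) ≈ -3.381 → equal
At (5, 0): LHS = tan(5) ≈ -3.381, RHS = tan(5) ≈ -3.381 → equal

So the claim does hold at both of these boundary points, even though it is not an identity.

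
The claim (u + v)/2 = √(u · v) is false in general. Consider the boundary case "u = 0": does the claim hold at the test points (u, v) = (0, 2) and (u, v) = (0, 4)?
At (0, 2): LHS = 1 ≠ RHS = 0
At (0, 4): LHS = 2 ≠ RHS = 0

Answer: No, fails at both test points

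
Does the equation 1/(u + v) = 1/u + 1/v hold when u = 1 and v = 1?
Fails

Substituting u = 1, v = 1:

LHS = 1/(1 + 1) = 1/2
RHS = 1/1 + 1/1 = 2

LHS ≠ RHS, so the equation does not hold at this point.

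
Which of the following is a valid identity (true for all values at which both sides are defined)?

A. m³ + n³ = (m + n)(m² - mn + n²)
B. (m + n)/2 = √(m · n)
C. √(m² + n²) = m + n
A

A: holds — e.g. at (4, 5), both sides equal 189.
B: fails at (4, 6) — LHS = 5, RHS = 2·√(6) ≈ 4.899.
C: fails at (2, 7) — LHS = √(53) ≈ 7.28, RHS = 9.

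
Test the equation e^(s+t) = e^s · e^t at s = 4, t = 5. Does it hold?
Holds

Substituting s = 4, t = 5:

LHS = e^(4+5) = e^9 ≈ 8103
RHS = e^4 · e^5 = e^9 ≈ 8103

LHS = RHS, so the equation holds at this point.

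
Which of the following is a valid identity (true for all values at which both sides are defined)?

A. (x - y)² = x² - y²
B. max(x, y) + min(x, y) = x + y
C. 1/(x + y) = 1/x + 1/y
B

A: fails at (2, 3) — LHS = 1, RHS = -5.
B: holds — e.g. at (1, 3), both sides equal 4.
C: fails at (2, 3) — LHS = 1/5, RHS = 5/6.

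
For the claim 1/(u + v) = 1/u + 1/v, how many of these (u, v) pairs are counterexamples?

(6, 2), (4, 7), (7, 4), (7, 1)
Testing each pair:
(6, 2): LHS = 1/8, RHS = 2/3 → counterexample
(4, 7): LHS = 1/11, RHS = 11/28 → counterexample
(7, 4): LHS = 1/11, RHS = 11/28 → counterexample
(7, 1): LHS = 1/8, RHS = 8/7 → counterexample

That makes 4 counterexamples.

Answer: 4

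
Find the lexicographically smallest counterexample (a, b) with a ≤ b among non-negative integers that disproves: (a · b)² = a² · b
Substituting (1, 2) into the claim:
LHS = (1 · 2)² = 4
RHS = 1² · 2 = 2

Since LHS ≠ RHS, this pair disproves the claim, and no lexicographically smaller pair (a ≤ b, non-negative integers) does.

For instance (1, 3) is also a counterexample (LHS = 9, RHS = 3), but it's lexicographically larger.

Answer: (a, b) = (1, 2)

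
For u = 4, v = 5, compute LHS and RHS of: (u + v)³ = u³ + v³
LHS = (4 + 5)³ = 729
RHS = 4³ + 5³ = 189

LHS ≠ RHS, so the equation does not hold here.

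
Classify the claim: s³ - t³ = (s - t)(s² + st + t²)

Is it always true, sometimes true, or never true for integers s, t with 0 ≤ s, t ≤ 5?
Always true

The identity holds for every pair in the range. For instance at (s, t) = (4, 3): both sides equal 37.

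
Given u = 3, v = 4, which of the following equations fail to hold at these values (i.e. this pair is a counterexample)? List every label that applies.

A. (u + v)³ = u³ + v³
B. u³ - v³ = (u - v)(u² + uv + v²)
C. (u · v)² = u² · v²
Evaluating each claim at the given values:
A. LHS = 343, RHS = 91 → fails here (LHS ≠ RHS)
B. LHS = -37, RHS = -37 → holds here (LHS = RHS)
C. LHS = 144, RHS = 144 → holds here (LHS = RHS)

Answer: A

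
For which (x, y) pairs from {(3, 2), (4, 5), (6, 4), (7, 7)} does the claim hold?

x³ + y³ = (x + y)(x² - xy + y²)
Testing each pair:
(3, 2): LHS = 35, RHS = 35 → holds
(4, 5): LHS = 189, RHS = 189 → holds
(6, 4): LHS = 280, RHS = 280 → holds
(7, 7): LHS = 686, RHS = 686 → holds

Every pair satisfies the claim.

Answer: All pairs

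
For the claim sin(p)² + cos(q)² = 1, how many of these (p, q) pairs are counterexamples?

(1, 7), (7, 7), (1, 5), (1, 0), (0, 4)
4

Testing each pair:
(1, 7): LHS = cos(7)² + sin(1)² ≈ 1.276, RHS = 1 → counterexample
(7, 7): LHS = sin(7)² + cos(7)² = 1, RHS = 1 → satisfies claim
(1, 5): LHS = cos(5)² + sin(1)² ≈ 0.7885, RHS = 1 → counterexample
(1, 0): LHS = sin(1)² + 1 ≈ 1.708, RHS = 1 → counterexample
(0, 4): LHS = cos(4)² ≈ 0.4272, RHS = 1 → counterexample

That makes 4 counterexamples.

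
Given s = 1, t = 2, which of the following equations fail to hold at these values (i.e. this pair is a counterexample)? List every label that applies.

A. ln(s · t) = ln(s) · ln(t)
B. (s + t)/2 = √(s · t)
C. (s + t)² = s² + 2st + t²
A, B

Evaluating each claim at the given values:
A. LHS = ln(2) ≈ 0.6931, RHS = 0 → fails here (LHS ≠ RHS)
B. LHS = 3/2, RHS = √(2) ≈ 1.414 → fails here (LHS ≠ RHS)
C. LHS = 9, RHS = 9 → holds here (LHS = RHS)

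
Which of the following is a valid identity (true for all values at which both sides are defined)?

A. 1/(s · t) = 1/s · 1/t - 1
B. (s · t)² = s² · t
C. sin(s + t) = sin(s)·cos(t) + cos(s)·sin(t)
C

A: fails at (6, 7) — LHS = 1/42, RHS = -41/42.
B: fails at (1, 4) — LHS = 16, RHS = 4.
C: holds — e.g. at (2, 4), both sides equal sin(6) ≈ -0.2794.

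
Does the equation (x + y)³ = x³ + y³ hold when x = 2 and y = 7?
Fails

Substituting x = 2, y = 7:

LHS = (2 + 7)³ = 729
RHS = 2³ + 7³ = 351

LHS ≠ RHS, so the equation does not hold at this point.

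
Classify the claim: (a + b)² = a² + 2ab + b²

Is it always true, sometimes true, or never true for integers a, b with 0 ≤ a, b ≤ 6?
The identity holds for every pair in the range. For instance at (a, b) = (4, 4): both sides equal 64.

Answer: Always true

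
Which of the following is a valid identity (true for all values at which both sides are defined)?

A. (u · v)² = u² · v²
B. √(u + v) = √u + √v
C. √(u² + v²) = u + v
A: holds — e.g. at (2, 2), both sides equal 16.
B: fails at (3, 4) — LHS = √(7) ≈ 2.646, RHS = √(3) + 2 ≈ 3.732.
C: fails at (2, 7) — LHS = √(53) ≈ 7.28, RHS = 9.

Answer: A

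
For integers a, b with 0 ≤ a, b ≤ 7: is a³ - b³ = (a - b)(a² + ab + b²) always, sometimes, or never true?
The identity holds for every pair in the range. For instance at (a, b) = (7, 3): both sides equal 316.

Answer: Always true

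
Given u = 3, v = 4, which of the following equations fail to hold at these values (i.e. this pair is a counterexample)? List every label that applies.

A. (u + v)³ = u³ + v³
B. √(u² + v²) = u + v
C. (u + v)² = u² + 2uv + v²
A, B

Evaluating each claim at the given values:
A. LHS = 343, RHS = 91 → fails here (LHS ≠ RHS)
B. LHS = 5, RHS = 7 → fails here (LHS ≠ RHS)
C. LHS = 49, RHS = 49 → holds here (LHS = RHS)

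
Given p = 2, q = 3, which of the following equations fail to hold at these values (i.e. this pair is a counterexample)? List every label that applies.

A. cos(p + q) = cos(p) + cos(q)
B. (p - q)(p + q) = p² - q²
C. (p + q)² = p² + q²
A, C

Evaluating each claim at the given values:
A. LHS = cos(5) ≈ 0.2837, RHS = cos(3) + cos(2) ≈ -1.406 → fails here (LHS ≠ RHS)
B. LHS = -5, RHS = -5 → holds here (LHS = RHS)
C. LHS = 25, RHS = 13 → fails here (LHS ≠ RHS)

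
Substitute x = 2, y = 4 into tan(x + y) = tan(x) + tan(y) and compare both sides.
LHS = tan(2 + 4) = tan(6) ≈ -0.291
RHS = tan(2) + tan(4) ≈ -1.027

LHS ≠ RHS (they differ by about 0.7362), so the equation does not hold here.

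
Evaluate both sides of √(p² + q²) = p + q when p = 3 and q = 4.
LHS = √(3² + 4²) = 5
RHS = 3 + 4 = 7

LHS ≠ RHS, so the equation does not hold here.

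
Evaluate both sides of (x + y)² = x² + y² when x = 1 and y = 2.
LHS = (1 + 2)² = 9
RHS = 1² + 2² = 5

LHS ≠ RHS, so the equation does not hold here.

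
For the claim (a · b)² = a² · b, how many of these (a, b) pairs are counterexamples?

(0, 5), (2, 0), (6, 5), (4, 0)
1

Testing each pair:
(0, 5): LHS = 0, RHS = 0 → satisfies claim
(2, 0): LHS = 0, RHS = 0 → satisfies claim
(6, 5): LHS = 900, RHS = 180 → counterexample
(4, 0): LHS = 0, RHS = 0 → satisfies claim

That makes 1 counterexample.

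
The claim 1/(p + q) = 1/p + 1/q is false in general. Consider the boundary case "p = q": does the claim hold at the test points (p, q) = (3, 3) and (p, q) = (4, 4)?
At (3, 3): LHS = 1/6 ≠ RHS = 2/3
At (4, 4): LHS = 1/8 ≠ RHS = 1/2

Answer: No, fails at both test points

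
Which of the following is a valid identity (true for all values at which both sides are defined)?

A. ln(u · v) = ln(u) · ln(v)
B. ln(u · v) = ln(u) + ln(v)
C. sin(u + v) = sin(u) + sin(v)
B

A: fails at (6, 7) — LHS = ln(42) ≈ 3.738, RHS = ln(6)·ln(7) ≈ 3.487.
B: holds — e.g. at (3, 4), both sides equal ln(12) ≈ 2.485.
C: fails at (2, 3) — LHS = sin(5) ≈ -0.9589, RHS = sin(3) + sin(2) ≈ 1.05.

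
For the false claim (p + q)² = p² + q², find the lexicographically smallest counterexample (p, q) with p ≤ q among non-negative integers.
Substituting (1, 1) into the claim:
LHS = (1 + 1)² = 4
RHS = 1² + 1² = 2

Since LHS ≠ RHS, this pair disproves the claim, and no lexicographically smaller pair (p ≤ q, non-negative integers) does.

For instance (2, 3) is also a counterexample (LHS = 25, RHS = 13), but it's lexicographically larger.

Answer: (p, q) = (1, 1)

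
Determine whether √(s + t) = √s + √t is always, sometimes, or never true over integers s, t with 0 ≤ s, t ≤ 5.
It holds at (s, t) = (4, 0) (both sides equal 2), but fails at (s, t) = (5, 4) (LHS = 3, RHS = 2 + √(5) ≈ 4.236).

Answer: Sometimes true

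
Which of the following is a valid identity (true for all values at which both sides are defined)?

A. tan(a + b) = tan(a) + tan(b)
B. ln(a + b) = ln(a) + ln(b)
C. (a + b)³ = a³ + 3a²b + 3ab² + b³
C

A: fails at (4, 4) — LHS = tan(8) ≈ -6.8, RHS = 2·tan(4) ≈ 2.316.
B: fails at (1, 1) — LHS = ln(2) ≈ 0.6931, RHS = 0.
C: holds — e.g. at (3, 5), both sides equal 512.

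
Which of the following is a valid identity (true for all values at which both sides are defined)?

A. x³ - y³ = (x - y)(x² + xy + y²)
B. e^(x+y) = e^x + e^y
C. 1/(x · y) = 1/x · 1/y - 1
A: holds — e.g. at (3, 3), both sides equal 0.
B: fails at (6, 7) — LHS = e^13 ≈ 442413.4, RHS = e^6 + e^7 ≈ 1500.
C: fails at (1, 4) — LHS = 1/4, RHS = -3/4.

Answer: A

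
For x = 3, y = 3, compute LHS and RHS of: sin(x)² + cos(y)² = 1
LHS = sin(3)² + cos(3)² = 1
RHS = 1

LHS = RHS: the two sides agree.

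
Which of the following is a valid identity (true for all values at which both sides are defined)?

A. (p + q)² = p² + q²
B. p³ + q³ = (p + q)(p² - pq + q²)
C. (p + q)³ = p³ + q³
B

A: fails at (4, 4) — LHS = 64, RHS = 32.
B: holds — e.g. at (1, 4), both sides equal 65.
C: fails at (4, 4) — LHS = 512, RHS = 128.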